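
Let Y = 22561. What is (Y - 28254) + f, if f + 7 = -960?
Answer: -6660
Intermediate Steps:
f = -967 (f = -7 - 960 = -967)
(Y - 28254) + f = (22561 - 28254) - 967 = -5693 - 967 = -6660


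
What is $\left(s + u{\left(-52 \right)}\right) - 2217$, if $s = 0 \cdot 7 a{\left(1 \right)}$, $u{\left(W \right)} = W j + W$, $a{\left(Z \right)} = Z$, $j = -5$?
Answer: $-2009$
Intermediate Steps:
$u{\left(W \right)} = - 4 W$ ($u{\left(W \right)} = W \left(-5\right) + W = - 5 W + W = - 4 W$)
$s = 0$ ($s = 0 \cdot 7 \cdot 1 = 0 \cdot 1 = 0$)
$\left(s + u{\left(-52 \right)}\right) - 2217 = \left(0 - -208\right) - 2217 = \left(0 + 208\right) - 2217 = 208 - 2217 = -2009$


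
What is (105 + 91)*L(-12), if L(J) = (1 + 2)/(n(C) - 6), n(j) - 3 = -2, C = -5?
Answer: -588/5 ≈ -117.60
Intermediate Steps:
n(j) = 1 (n(j) = 3 - 2 = 1)
L(J) = -⅗ (L(J) = (1 + 2)/(1 - 6) = 3/(-5) = 3*(-⅕) = -⅗)
(105 + 91)*L(-12) = (105 + 91)*(-⅗) = 196*(-⅗) = -588/5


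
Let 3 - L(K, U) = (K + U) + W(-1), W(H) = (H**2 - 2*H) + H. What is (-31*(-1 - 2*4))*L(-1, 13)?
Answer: -3069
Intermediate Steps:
W(H) = H**2 - H
L(K, U) = 1 - K - U (L(K, U) = 3 - ((K + U) - (-1 - 1)) = 3 - ((K + U) - 1*(-2)) = 3 - ((K + U) + 2) = 3 - (2 + K + U) = 3 + (-2 - K - U) = 1 - K - U)
(-31*(-1 - 2*4))*L(-1, 13) = (-31*(-1 - 2*4))*(1 - 1*(-1) - 1*13) = (-31*(-1 - 8))*(1 + 1 - 13) = -31*(-9)*(-11) = 279*(-11) = -3069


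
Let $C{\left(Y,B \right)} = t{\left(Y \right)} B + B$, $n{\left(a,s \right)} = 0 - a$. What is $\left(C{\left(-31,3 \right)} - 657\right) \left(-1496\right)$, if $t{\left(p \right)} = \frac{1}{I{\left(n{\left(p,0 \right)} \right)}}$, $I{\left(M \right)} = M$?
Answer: $\frac{30325416}{31} \approx 9.7824 \cdot 10^{5}$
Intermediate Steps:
$n{\left(a,s \right)} = - a$
$t{\left(p \right)} = - \frac{1}{p}$ ($t{\left(p \right)} = \frac{1}{\left(-1\right) p} = - \frac{1}{p}$)
$C{\left(Y,B \right)} = B - \frac{B}{Y}$ ($C{\left(Y,B \right)} = - \frac{1}{Y} B + B = - \frac{B}{Y} + B = B - \frac{B}{Y}$)
$\left(C{\left(-31,3 \right)} - 657\right) \left(-1496\right) = \left(\left(3 - \frac{3}{-31}\right) - 657\right) \left(-1496\right) = \left(\left(3 - 3 \left(- \frac{1}{31}\right)\right) - 657\right) \left(-1496\right) = \left(\left(3 + \frac{3}{31}\right) - 657\right) \left(-1496\right) = \left(\frac{96}{31} - 657\right) \left(-1496\right) = \left(- \frac{20271}{31}\right) \left(-1496\right) = \frac{30325416}{31}$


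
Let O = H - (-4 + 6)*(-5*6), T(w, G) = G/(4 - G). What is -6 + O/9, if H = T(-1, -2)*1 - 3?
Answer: 8/27 ≈ 0.29630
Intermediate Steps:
H = -10/3 (H = -1*(-2)/(-4 - 2)*1 - 3 = -1*(-2)/(-6)*1 - 3 = -1*(-2)*(-⅙)*1 - 3 = -⅓*1 - 3 = -⅓ - 3 = -10/3 ≈ -3.3333)
O = 170/3 (O = -10/3 - (-4 + 6)*(-5*6) = -10/3 - 2*(-30) = -10/3 - 1*(-60) = -10/3 + 60 = 170/3 ≈ 56.667)
-6 + O/9 = -6 + (170/3)/9 = -6 + (170/3)*(⅑) = -6 + 170/27 = 8/27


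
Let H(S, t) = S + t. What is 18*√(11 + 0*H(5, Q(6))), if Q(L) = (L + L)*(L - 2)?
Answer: 18*√11 ≈ 59.699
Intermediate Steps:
Q(L) = 2*L*(-2 + L) (Q(L) = (2*L)*(-2 + L) = 2*L*(-2 + L))
18*√(11 + 0*H(5, Q(6))) = 18*√(11 + 0*(5 + 2*6*(-2 + 6))) = 18*√(11 + 0*(5 + 2*6*4)) = 18*√(11 + 0*(5 + 48)) = 18*√(11 + 0*53) = 18*√(11 + 0) = 18*√11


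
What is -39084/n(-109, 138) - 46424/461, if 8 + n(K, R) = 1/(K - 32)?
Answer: 2488086388/520469 ≈ 4780.5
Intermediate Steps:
n(K, R) = -8 + 1/(-32 + K) (n(K, R) = -8 + 1/(K - 32) = -8 + 1/(-32 + K))
-39084/n(-109, 138) - 46424/461 = -39084*(-32 - 109)/(257 - 8*(-109)) - 46424/461 = -39084*(-141/(257 + 872)) - 46424*1/461 = -39084/((-1/141*1129)) - 46424/461 = -39084/(-1129/141) - 46424/461 = -39084*(-141/1129) - 46424/461 = 5510844/1129 - 46424/461 = 2488086388/520469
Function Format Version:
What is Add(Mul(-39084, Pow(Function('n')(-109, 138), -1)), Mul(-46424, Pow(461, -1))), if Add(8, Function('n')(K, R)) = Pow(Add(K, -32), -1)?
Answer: Rational(2488086388, 520469) ≈ 4780.5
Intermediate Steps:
Function('n')(K, R) = Add(-8, Pow(Add(-32, K), -1)) (Function('n')(K, R) = Add(-8, Pow(Add(K, -32), -1)) = Add(-8, Pow(Add(-32, K), -1)))
Add(Mul(-39084, Pow(Function('n')(-109, 138), -1)), Mul(-46424, Pow(461, -1))) = Add(Mul(-39084, Pow(Mul(Pow(Add(-32, -109), -1), Add(257, Mul(-8, -109))), -1)), Mul(-46424, Pow(461, -1))) = Add(Mul(-39084, Pow(Mul(Pow(-141, -1), Add(257, 872)), -1)), Mul(-46424, Rational(1, 461))) = Add(Mul(-39084, Pow(Mul(Rational(-1, 141), 1129), -1)), Rational(-46424, 461)) = Add(Mul(-39084, Pow(Rational(-1129, 141), -1)), Rational(-46424, 461)) = Add(Mul(-39084, Rational(-141, 1129)), Rational(-46424, 461)) = Add(Rational(5510844, 1129), Rational(-46424, 461)) = Rational(2488086388, 520469)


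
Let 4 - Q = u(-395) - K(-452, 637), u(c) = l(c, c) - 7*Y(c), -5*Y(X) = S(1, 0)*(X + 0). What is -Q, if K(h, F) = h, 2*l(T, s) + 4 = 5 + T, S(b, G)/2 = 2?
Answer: -1961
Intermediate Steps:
S(b, G) = 4 (S(b, G) = 2*2 = 4)
l(T, s) = ½ + T/2 (l(T, s) = -2 + (5 + T)/2 = -2 + (5/2 + T/2) = ½ + T/2)
Y(X) = -4*X/5 (Y(X) = -4*(X + 0)/5 = -4*X/5)
u(c) = ½ + 61*c/10 (u(c) = (½ + c/2) - (-28)*c/5 = (½ + c/2) + 28*c/5 = ½ + 61*c/10)
Q = 1961 (Q = 4 - ((½ + (61/10)*(-395)) - 1*(-452)) = 4 - ((½ - 4819/2) + 452) = 4 - (-2409 + 452) = 4 - 1*(-1957) = 4 + 1957 = 1961)
-Q = -1*1961 = -1961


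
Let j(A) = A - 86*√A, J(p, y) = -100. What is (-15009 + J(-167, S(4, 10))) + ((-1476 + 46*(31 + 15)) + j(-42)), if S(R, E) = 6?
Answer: -14511 - 86*I*√42 ≈ -14511.0 - 557.34*I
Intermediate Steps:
(-15009 + J(-167, S(4, 10))) + ((-1476 + 46*(31 + 15)) + j(-42)) = (-15009 - 100) + ((-1476 + 46*(31 + 15)) + (-42 - 86*I*√42)) = -15109 + ((-1476 + 46*46) + (-42 - 86*I*√42)) = -15109 + ((-1476 + 2116) + (-42 - 86*I*√42)) = -15109 + (640 + (-42 - 86*I*√42)) = -15109 + (598 - 86*I*√42) = -14511 - 86*I*√42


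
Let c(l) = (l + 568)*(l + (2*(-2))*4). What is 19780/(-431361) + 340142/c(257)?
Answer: 4327007114/2598950025 ≈ 1.6649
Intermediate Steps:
c(l) = (-16 + l)*(568 + l) (c(l) = (568 + l)*(l - 4*4) = (568 + l)*(l - 16) = (568 + l)*(-16 + l) = (-16 + l)*(568 + l))
19780/(-431361) + 340142/c(257) = 19780/(-431361) + 340142/(-9088 + 257² + 552*257) = 19780*(-1/431361) + 340142/(-9088 + 66049 + 141864) = -19780/431361 + 340142/198825 = -19780/431361 + 340142*(1/198825) = -19780/431361 + 30922/18075 = 4327007114/2598950025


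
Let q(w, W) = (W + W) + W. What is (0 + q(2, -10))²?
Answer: 900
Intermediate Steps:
q(w, W) = 3*W (q(w, W) = 2*W + W = 3*W)
(0 + q(2, -10))² = (0 + 3*(-10))² = (0 - 30)² = (-30)² = 900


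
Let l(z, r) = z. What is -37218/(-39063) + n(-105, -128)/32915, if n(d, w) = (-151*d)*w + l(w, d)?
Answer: -897195222/14778835 ≈ -60.708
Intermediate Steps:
n(d, w) = w - 151*d*w (n(d, w) = (-151*d)*w + w = -151*d*w + w = w - 151*d*w)
-37218/(-39063) + n(-105, -128)/32915 = -37218/(-39063) - 128*(1 - 151*(-105))/32915 = -37218*(-1/39063) - 128*(1 + 15855)*(1/32915) = 12406/13021 - 128*15856*(1/32915) = 12406/13021 - 2029568*1/32915 = 12406/13021 - 2029568/32915 = -897195222/14778835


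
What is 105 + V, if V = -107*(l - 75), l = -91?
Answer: 17867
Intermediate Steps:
V = 17762 (V = -107*(-91 - 75) = -107*(-166) = 17762)
105 + V = 105 + 17762 = 17867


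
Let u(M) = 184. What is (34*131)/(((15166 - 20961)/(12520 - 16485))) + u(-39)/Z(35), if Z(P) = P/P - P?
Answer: 982586/323 ≈ 3042.1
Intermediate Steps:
Z(P) = 1 - P
(34*131)/(((15166 - 20961)/(12520 - 16485))) + u(-39)/Z(35) = (34*131)/(((15166 - 20961)/(12520 - 16485))) + 184/(1 - 1*35) = 4454/((-5795/(-3965))) + 184/(1 - 35) = 4454/((-5795*(-1/3965))) + 184/(-34) = 4454/(19/13) + 184*(-1/34) = 4454*(13/19) - 92/17 = 57902/19 - 92/17 = 982586/323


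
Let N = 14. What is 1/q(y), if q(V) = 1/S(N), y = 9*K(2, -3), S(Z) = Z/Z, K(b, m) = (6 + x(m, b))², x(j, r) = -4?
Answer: 1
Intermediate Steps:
K(b, m) = 4 (K(b, m) = (6 - 4)² = 2² = 4)
S(Z) = 1
y = 36 (y = 9*4 = 36)
q(V) = 1 (q(V) = 1/1 = 1)
1/q(y) = 1/1 = 1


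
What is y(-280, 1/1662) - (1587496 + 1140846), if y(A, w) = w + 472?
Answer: -4533719939/1662 ≈ -2.7279e+6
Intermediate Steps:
y(A, w) = 472 + w
y(-280, 1/1662) - (1587496 + 1140846) = (472 + 1/1662) - (1587496 + 1140846) = (472 + 1/1662) - 1*2728342 = 784465/1662 - 2728342 = -4533719939/1662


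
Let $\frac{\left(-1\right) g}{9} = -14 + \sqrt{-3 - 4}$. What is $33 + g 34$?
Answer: $4317 - 306 i \sqrt{7} \approx 4317.0 - 809.6 i$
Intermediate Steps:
$g = 126 - 9 i \sqrt{7}$ ($g = - 9 \left(-14 + \sqrt{-3 - 4}\right) = - 9 \left(-14 + \sqrt{-7}\right) = - 9 \left(-14 + i \sqrt{7}\right) = 126 - 9 i \sqrt{7} \approx 126.0 - 23.812 i$)
$33 + g 34 = 33 + \left(126 - 9 i \sqrt{7}\right) 34 = 33 + \left(4284 - 306 i \sqrt{7}\right) = 4317 - 306 i \sqrt{7}$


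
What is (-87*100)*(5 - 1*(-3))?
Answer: -69600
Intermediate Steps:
(-87*100)*(5 - 1*(-3)) = -8700*(5 + 3) = -8700*8 = -69600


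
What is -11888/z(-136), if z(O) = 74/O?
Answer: 808384/37 ≈ 21848.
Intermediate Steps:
-11888/z(-136) = -11888/(74/(-136)) = -11888/(74*(-1/136)) = -11888/(-37/68) = -11888*(-68/37) = 808384/37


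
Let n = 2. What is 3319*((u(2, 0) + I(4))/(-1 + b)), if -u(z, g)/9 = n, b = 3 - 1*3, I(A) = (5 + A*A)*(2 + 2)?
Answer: -219054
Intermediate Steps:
I(A) = 20 + 4*A² (I(A) = (5 + A²)*4 = 20 + 4*A²)
b = 0 (b = 3 - 3 = 0)
u(z, g) = -18 (u(z, g) = -9*2 = -18)
3319*((u(2, 0) + I(4))/(-1 + b)) = 3319*((-18 + (20 + 4*4²))/(-1 + 0)) = 3319*((-18 + (20 + 4*16))/(-1)) = 3319*((-18 + (20 + 64))*(-1)) = 3319*((-18 + 84)*(-1)) = 3319*(66*(-1)) = 3319*(-66) = -219054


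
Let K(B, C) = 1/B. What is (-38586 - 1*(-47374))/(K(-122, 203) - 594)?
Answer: -1072136/72469 ≈ -14.794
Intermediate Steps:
(-38586 - 1*(-47374))/(K(-122, 203) - 594) = (-38586 - 1*(-47374))/(1/(-122) - 594) = (-38586 + 47374)/(-1/122 - 594) = 8788/(-72469/122) = 8788*(-122/72469) = -1072136/72469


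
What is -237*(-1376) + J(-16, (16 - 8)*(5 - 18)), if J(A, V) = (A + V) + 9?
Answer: 326001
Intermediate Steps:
J(A, V) = 9 + A + V
-237*(-1376) + J(-16, (16 - 8)*(5 - 18)) = -237*(-1376) + (9 - 16 + (16 - 8)*(5 - 18)) = 326112 + (9 - 16 + 8*(-13)) = 326112 + (9 - 16 - 104) = 326112 - 111 = 326001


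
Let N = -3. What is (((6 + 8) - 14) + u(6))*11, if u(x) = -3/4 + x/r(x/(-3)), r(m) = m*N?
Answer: 11/4 ≈ 2.7500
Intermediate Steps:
r(m) = -3*m (r(m) = m*(-3) = -3*m)
u(x) = ¼ (u(x) = -3/4 + x/((-3*x/(-3))) = -3*¼ + x/((-3*x*(-1)/3)) = -¾ + x/((-(-1)*x)) = -¾ + x/x = -¾ + 1 = ¼)
(((6 + 8) - 14) + u(6))*11 = (((6 + 8) - 14) + ¼)*11 = ((14 - 14) + ¼)*11 = (0 + ¼)*11 = (¼)*11 = 11/4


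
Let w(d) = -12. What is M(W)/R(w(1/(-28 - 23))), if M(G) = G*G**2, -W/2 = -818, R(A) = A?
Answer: -1094686864/3 ≈ -3.6490e+8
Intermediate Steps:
W = 1636 (W = -2*(-818) = 1636)
M(G) = G**3
M(W)/R(w(1/(-28 - 23))) = 1636**3/(-12) = 4378747456*(-1/12) = -1094686864/3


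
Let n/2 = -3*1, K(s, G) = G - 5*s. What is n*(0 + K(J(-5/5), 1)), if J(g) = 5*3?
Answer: 444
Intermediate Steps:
J(g) = 15
n = -6 (n = 2*(-3*1) = 2*(-3) = -6)
n*(0 + K(J(-5/5), 1)) = -6*(0 + (1 - 5*15)) = -6*(0 + (1 - 75)) = -6*(0 - 74) = -6*(-74) = 444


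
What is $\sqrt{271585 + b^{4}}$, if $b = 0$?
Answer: $\sqrt{271585} \approx 521.14$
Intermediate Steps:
$\sqrt{271585 + b^{4}} = \sqrt{271585 + 0^{4}} = \sqrt{271585 + 0} = \sqrt{271585}$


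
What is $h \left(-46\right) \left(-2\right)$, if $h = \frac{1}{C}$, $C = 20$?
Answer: $\frac{23}{5} \approx 4.6$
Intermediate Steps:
$h = \frac{1}{20} \approx 0.05$
$h \left(-46\right) \left(-2\right) = \frac{1}{20} \left(-46\right) \left(-2\right) = \left(- \frac{23}{10}\right) \left(-2\right) = \frac{23}{5}$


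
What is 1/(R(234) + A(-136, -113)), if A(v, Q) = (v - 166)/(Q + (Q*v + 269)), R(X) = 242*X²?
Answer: 7762/102853889273 ≈ 7.5466e-8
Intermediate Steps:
A(v, Q) = (-166 + v)/(269 + Q + Q*v) (A(v, Q) = (-166 + v)/(Q + (269 + Q*v)) = (-166 + v)/(269 + Q + Q*v))
1/(R(234) + A(-136, -113)) = 1/(242*234² + (-166 - 136)/(269 - 113 - 113*(-136))) = 1/(242*54756 - 302/(269 - 113 + 15368)) = 1/(13250952 - 302/15524) = 1/(13250952 + (1/15524)*(-302)) = 1/(13250952 - 151/7762) = 1/(102853889273/7762) = 7762/102853889273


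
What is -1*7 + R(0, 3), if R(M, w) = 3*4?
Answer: 5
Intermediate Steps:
R(M, w) = 12
-1*7 + R(0, 3) = -1*7 + 12 = -7 + 12 = 5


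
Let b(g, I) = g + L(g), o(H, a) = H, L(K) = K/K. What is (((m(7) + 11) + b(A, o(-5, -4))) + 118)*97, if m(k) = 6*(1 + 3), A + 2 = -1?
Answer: 14647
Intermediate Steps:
A = -3 (A = -2 - 1 = -3)
m(k) = 24 (m(k) = 6*4 = 24)
L(K) = 1
b(g, I) = 1 + g (b(g, I) = g + 1 = 1 + g)
(((m(7) + 11) + b(A, o(-5, -4))) + 118)*97 = (((24 + 11) + (1 - 3)) + 118)*97 = ((35 - 2) + 118)*97 = (33 + 118)*97 = 151*97 = 14647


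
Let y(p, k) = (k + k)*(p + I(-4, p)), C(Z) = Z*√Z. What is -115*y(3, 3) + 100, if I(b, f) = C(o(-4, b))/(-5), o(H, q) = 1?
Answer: -1832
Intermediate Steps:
C(Z) = Z^(3/2)
I(b, f) = -⅕ (I(b, f) = 1^(3/2)/(-5) = 1*(-⅕) = -⅕)
y(p, k) = 2*k*(-⅕ + p) (y(p, k) = (k + k)*(p - ⅕) = (2*k)*(-⅕ + p) = 2*k*(-⅕ + p))
-115*y(3, 3) + 100 = -46*3*(-1 + 5*3) + 100 = -46*3*(-1 + 15) + 100 = -46*3*14 + 100 = -115*84/5 + 100 = -1932 + 100 = -1832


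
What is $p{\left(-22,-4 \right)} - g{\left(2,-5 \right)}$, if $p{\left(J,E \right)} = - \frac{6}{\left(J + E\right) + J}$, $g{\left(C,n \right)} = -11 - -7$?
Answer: $\frac{33}{8} \approx 4.125$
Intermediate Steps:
$g{\left(C,n \right)} = -4$ ($g{\left(C,n \right)} = -11 + 7 = -4$)
$p{\left(J,E \right)} = - \frac{6}{E + 2 J}$ ($p{\left(J,E \right)} = - \frac{6}{\left(E + J\right) + J} = - \frac{6}{E + 2 J}$)
$p{\left(-22,-4 \right)} - g{\left(2,-5 \right)} = - \frac{6}{-4 + 2 \left(-22\right)} - -4 = - \frac{6}{-4 - 44} + 4 = - \frac{6}{-48} + 4 = \left(-6\right) \left(- \frac{1}{48}\right) + 4 = \frac{1}{8} + 4 = \frac{33}{8}$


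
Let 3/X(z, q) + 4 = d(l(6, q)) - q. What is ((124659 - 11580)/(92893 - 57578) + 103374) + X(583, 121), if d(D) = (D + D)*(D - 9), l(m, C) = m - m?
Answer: 91269126036/882875 ≈ 1.0338e+5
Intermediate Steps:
l(m, C) = 0
d(D) = 2*D*(-9 + D) (d(D) = (2*D)*(-9 + D) = 2*D*(-9 + D))
X(z, q) = 3/(-4 - q) (X(z, q) = 3/(-4 + (2*0*(-9 + 0) - q)) = 3/(-4 + (2*0*(-9) - q)) = 3/(-4 + (0 - q)) = 3/(-4 - q))
((124659 - 11580)/(92893 - 57578) + 103374) + X(583, 121) = ((124659 - 11580)/(92893 - 57578) + 103374) - 3/(4 + 121) = (113079/35315 + 103374) - 3/125 = 3650765889/35315 - 3/125 = 91269126036/882875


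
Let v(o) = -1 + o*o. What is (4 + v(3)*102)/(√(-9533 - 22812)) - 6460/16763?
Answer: -6460/16763 - 164*I*√32345/6469 ≈ -0.38537 - 4.5594*I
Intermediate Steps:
v(o) = -1 + o²
(4 + v(3)*102)/(√(-9533 - 22812)) - 6460/16763 = (4 + (-1 + 3²)*102)/(√(-9533 - 22812)) - 6460/16763 = (4 + (-1 + 9)*102)/(√(-32345)) - 6460*1/16763 = (4 + 8*102)/((I*√32345)) - 6460/16763 = (4 + 816)*(-I*√32345/32345) - 6460/16763 = 820*(-I*√32345/32345) - 6460/16763 = -164*I*√32345/6469 - 6460/16763 = -6460/16763 - 164*I*√32345/6469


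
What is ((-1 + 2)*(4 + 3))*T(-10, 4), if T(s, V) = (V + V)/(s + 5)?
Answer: -56/5 ≈ -11.200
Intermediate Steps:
T(s, V) = 2*V/(5 + s) (T(s, V) = (2*V)/(5 + s) = 2*V/(5 + s))
((-1 + 2)*(4 + 3))*T(-10, 4) = ((-1 + 2)*(4 + 3))*(2*4/(5 - 10)) = (1*7)*(2*4/(-5)) = 7*(2*4*(-⅕)) = 7*(-8/5) = -56/5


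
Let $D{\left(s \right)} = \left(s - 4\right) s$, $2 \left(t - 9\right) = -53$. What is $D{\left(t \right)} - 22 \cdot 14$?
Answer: $\frac{273}{4} \approx 68.25$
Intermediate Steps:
$t = - \frac{35}{2}$ ($t = 9 + \frac{1}{2} \left(-53\right) = 9 - \frac{53}{2} = - \frac{35}{2} \approx -17.5$)
$D{\left(s \right)} = s \left(-4 + s\right)$ ($D{\left(s \right)} = \left(-4 + s\right) s = s \left(-4 + s\right)$)
$D{\left(t \right)} - 22 \cdot 14 = - \frac{35 \left(-4 - \frac{35}{2}\right)}{2} - 22 \cdot 14 = \left(- \frac{35}{2}\right) \left(- \frac{43}{2}\right) - 308 = \frac{1505}{4} - 308 = \frac{273}{4}$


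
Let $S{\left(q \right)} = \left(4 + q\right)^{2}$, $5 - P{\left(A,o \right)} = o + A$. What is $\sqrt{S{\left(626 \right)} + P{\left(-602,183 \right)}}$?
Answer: $2 \sqrt{99331} \approx 630.34$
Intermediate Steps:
$P{\left(A,o \right)} = 5 - A - o$ ($P{\left(A,o \right)} = 5 - \left(o + A\right) = 5 - \left(A + o\right) = 5 - A - o$)
$\sqrt{S{\left(626 \right)} + P{\left(-602,183 \right)}} = \sqrt{\left(4 + 626\right)^{2} - -424} = \sqrt{630^{2} + \left(5 + 602 - 183\right)} = \sqrt{396900 + 424} = \sqrt{397324} = 2 \sqrt{99331}$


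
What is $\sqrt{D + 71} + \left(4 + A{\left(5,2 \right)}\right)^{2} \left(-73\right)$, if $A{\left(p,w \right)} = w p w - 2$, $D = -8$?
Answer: $-35332 + 3 \sqrt{7} \approx -35324.0$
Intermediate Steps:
$A{\left(p,w \right)} = -2 + p w^{2}$ ($A{\left(p,w \right)} = p w w - 2 = p w^{2} - 2 = -2 + p w^{2}$)
$\sqrt{D + 71} + \left(4 + A{\left(5,2 \right)}\right)^{2} \left(-73\right) = \sqrt{-8 + 71} + \left(4 - \left(2 - 5 \cdot 2^{2}\right)\right)^{2} \left(-73\right) = \sqrt{63} + \left(4 + \left(-2 + 5 \cdot 4\right)\right)^{2} \left(-73\right) = 3 \sqrt{7} + \left(4 + \left(-2 + 20\right)\right)^{2} \left(-73\right) = 3 \sqrt{7} + \left(4 + 18\right)^{2} \left(-73\right) = 3 \sqrt{7} + 22^{2} \left(-73\right) = 3 \sqrt{7} + 484 \left(-73\right) = 3 \sqrt{7} - 35332 = -35332 + 3 \sqrt{7}$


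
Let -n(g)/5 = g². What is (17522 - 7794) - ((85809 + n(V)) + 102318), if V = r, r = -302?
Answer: 277621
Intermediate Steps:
V = -302
n(g) = -5*g²
(17522 - 7794) - ((85809 + n(V)) + 102318) = (17522 - 7794) - ((85809 - 5*(-302)²) + 102318) = 9728 - ((85809 - 5*91204) + 102318) = 9728 - ((85809 - 456020) + 102318) = 9728 - (-370211 + 102318) = 9728 - 1*(-267893) = 9728 + 267893 = 277621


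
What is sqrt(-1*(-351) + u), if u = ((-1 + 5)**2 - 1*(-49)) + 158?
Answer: sqrt(574) ≈ 23.958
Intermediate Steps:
u = 223 (u = (4**2 + 49) + 158 = (16 + 49) + 158 = 65 + 158 = 223)
sqrt(-1*(-351) + u) = sqrt(-1*(-351) + 223) = sqrt(351 + 223) = sqrt(574)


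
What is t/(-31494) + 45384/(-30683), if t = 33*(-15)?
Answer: -7727517/5280494 ≈ -1.4634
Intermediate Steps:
t = -495
t/(-31494) + 45384/(-30683) = -495/(-31494) + 45384/(-30683) = -495*(-1/31494) + 45384*(-1/30683) = 165/10498 - 744/503 = -7727517/5280494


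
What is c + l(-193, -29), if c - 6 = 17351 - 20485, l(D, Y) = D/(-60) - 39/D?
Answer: -36182651/11580 ≈ -3124.6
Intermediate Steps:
l(D, Y) = -39/D - D/60 (l(D, Y) = D*(-1/60) - 39/D = -D/60 - 39/D = -39/D - D/60)
c = -3128 (c = 6 + (17351 - 20485) = 6 - 3134 = -3128)
c + l(-193, -29) = -3128 + (-39/(-193) - 1/60*(-193)) = -3128 + (-39*(-1/193) + 193/60) = -3128 + (39/193 + 193/60) = -3128 + 39589/11580 = -36182651/11580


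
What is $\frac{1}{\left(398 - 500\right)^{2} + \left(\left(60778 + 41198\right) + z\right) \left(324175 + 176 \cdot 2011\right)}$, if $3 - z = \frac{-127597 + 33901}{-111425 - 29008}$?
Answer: $\frac{46811}{3237104214266451} \approx 1.4461 \cdot 10^{-11}$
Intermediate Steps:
$z = \frac{109201}{46811}$ ($z = 3 - \frac{-127597 + 33901}{-111425 - 29008} = 3 - - \frac{93696}{-140433} = 3 - \left(-93696\right) \left(- \frac{1}{140433}\right) = 3 - \frac{31232}{46811} = \frac{109201}{46811} \approx 2.3328$)
$\frac{1}{\left(398 - 500\right)^{2} + \left(\left(60778 + 41198\right) + z\right) \left(324175 + 176 \cdot 2011\right)} = \frac{1}{\left(398 - 500\right)^{2} + \left(\left(60778 + 41198\right) + \frac{109201}{46811}\right) \left(324175 + 176 \cdot 2011\right)} = \frac{1}{\left(-102\right)^{2} + \left(101976 + \frac{109201}{46811}\right) \left(324175 + 353936\right)} = \frac{1}{10404 + \frac{4773707737}{46811} \cdot 678111} = \frac{1}{10404 + \frac{3237103727244807}{46811}} = \frac{1}{\frac{3237104214266451}{46811}} = \frac{46811}{3237104214266451}$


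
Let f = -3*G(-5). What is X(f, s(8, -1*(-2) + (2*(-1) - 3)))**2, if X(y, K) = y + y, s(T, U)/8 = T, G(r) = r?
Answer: 900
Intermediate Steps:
s(T, U) = 8*T
f = 15 (f = -3*(-5) = 15)
X(y, K) = 2*y
X(f, s(8, -1*(-2) + (2*(-1) - 3)))**2 = (2*15)**2 = 30**2 = 900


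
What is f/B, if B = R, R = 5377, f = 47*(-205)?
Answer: -9635/5377 ≈ -1.7919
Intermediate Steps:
f = -9635
B = 5377
f/B = -9635/5377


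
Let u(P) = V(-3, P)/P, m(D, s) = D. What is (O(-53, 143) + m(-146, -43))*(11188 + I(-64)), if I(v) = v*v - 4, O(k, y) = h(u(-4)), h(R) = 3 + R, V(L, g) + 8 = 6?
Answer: -2177400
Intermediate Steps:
V(L, g) = -2 (V(L, g) = -8 + 6 = -2)
u(P) = -2/P
O(k, y) = 7/2 (O(k, y) = 3 - 2/(-4) = 3 - 2*(-¼) = 3 + ½ = 7/2)
I(v) = -4 + v² (I(v) = v² - 4 = -4 + v²)
(O(-53, 143) + m(-146, -43))*(11188 + I(-64)) = (7/2 - 146)*(11188 + (-4 + (-64)²)) = -285*(11188 + (-4 + 4096))/2 = -285*(11188 + 4092)/2 = -285/2*15280 = -2177400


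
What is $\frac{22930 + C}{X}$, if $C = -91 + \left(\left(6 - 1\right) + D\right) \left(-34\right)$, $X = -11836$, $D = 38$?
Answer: $- \frac{21377}{11836} \approx -1.8061$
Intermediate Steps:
$C = -1553$ ($C = -91 + \left(\left(6 - 1\right) + 38\right) \left(-34\right) = -91 + \left(5 + 38\right) \left(-34\right) = -91 + 43 \left(-34\right) = -91 - 1462 = -1553$)
$\frac{22930 + C}{X} = \frac{22930 - 1553}{-11836} = 21377 \left(- \frac{1}{11836}\right) = - \frac{21377}{11836}$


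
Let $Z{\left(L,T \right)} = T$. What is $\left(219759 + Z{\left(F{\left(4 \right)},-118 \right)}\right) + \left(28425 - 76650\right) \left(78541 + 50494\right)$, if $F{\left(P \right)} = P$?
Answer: $-6222493234$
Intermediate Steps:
$\left(219759 + Z{\left(F{\left(4 \right)},-118 \right)}\right) + \left(28425 - 76650\right) \left(78541 + 50494\right) = \left(219759 - 118\right) + \left(28425 - 76650\right) \left(78541 + 50494\right) = 219641 - 6222712875 = -6222493234$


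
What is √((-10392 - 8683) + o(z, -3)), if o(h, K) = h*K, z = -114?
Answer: I*√18733 ≈ 136.87*I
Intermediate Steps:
o(h, K) = K*h
√((-10392 - 8683) + o(z, -3)) = √((-10392 - 8683) - 3*(-114)) = √(-19075 + 342) = √(-18733) = I*√18733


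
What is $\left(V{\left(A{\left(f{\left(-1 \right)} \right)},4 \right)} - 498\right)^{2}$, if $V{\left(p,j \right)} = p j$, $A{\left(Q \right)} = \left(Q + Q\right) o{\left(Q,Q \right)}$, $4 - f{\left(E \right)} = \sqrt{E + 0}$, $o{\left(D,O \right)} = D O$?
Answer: $-134652 + 61664 i \approx -1.3465 \cdot 10^{5} + 61664.0 i$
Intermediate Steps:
$f{\left(E \right)} = 4 - \sqrt{E}$ ($f{\left(E \right)} = 4 - \sqrt{E + 0} = 4 - \sqrt{E}$)
$A{\left(Q \right)} = 2 Q^{3}$ ($A{\left(Q \right)} = \left(Q + Q\right) Q Q = 2 Q Q^{2} = 2 Q^{3}$)
$V{\left(p,j \right)} = j p$
$\left(V{\left(A{\left(f{\left(-1 \right)} \right)},4 \right)} - 498\right)^{2} = \left(4 \cdot 2 \left(4 - \sqrt{-1}\right)^{3} - 498\right)^{2} = \left(4 \cdot 2 \left(4 - i\right)^{3} - 498\right)^{2} = \left(8 \left(4 - i\right)^{3} - 498\right)^{2} = \left(-498 + 8 \left(4 - i\right)^{3}\right)^{2}$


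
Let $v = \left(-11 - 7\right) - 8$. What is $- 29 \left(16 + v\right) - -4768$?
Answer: $5058$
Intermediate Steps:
$v = -26$ ($v = -18 - 8 = -26$)
$- 29 \left(16 + v\right) - -4768 = - 29 \left(16 - 26\right) - -4768 = \left(-29\right) \left(-10\right) + 4768 = 290 + 4768 = 5058$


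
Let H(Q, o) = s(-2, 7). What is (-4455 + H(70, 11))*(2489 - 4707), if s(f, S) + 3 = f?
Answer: 9892280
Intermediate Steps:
s(f, S) = -3 + f
H(Q, o) = -5 (H(Q, o) = -3 - 2 = -5)
(-4455 + H(70, 11))*(2489 - 4707) = (-4455 - 5)*(2489 - 4707) = -4460*(-2218) = 9892280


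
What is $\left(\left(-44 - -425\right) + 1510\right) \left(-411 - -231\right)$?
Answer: $-340380$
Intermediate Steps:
$\left(\left(-44 - -425\right) + 1510\right) \left(-411 - -231\right) = \left(\left(-44 + 425\right) + 1510\right) \left(-411 + 231\right) = \left(381 + 1510\right) \left(-180\right) = 1891 \left(-180\right) = -340380$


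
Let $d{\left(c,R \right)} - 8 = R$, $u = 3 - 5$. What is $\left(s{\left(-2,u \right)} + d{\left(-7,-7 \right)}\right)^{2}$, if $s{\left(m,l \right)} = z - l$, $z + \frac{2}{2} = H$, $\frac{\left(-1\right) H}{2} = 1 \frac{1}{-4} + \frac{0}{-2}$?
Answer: $\frac{25}{4} \approx 6.25$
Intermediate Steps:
$u = -2$ ($u = 3 - 5 = -2$)
$d{\left(c,R \right)} = 8 + R$
$H = \frac{1}{2}$ ($H = - 2 \left(1 \frac{1}{-4} + \frac{0}{-2}\right) = - 2 \left(1 \left(- \frac{1}{4}\right) + 0 \left(- \frac{1}{2}\right)\right) = - 2 \left(- \frac{1}{4} + 0\right) = \left(-2\right) \left(- \frac{1}{4}\right) = \frac{1}{2} \approx 0.5$)
$z = - \frac{1}{2}$ ($z = -1 + \frac{1}{2} = - \frac{1}{2} \approx -0.5$)
$s{\left(m,l \right)} = - \frac{1}{2} - l$
$\left(s{\left(-2,u \right)} + d{\left(-7,-7 \right)}\right)^{2} = \left(\left(- \frac{1}{2} - -2\right) + \left(8 - 7\right)\right)^{2} = \left(\left(- \frac{1}{2} + 2\right) + 1\right)^{2} = \left(\frac{3}{2} + 1\right)^{2} = \left(\frac{5}{2}\right)^{2} = \frac{25}{4}$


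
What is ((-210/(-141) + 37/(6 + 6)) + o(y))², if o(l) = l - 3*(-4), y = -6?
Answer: 35557369/318096 ≈ 111.78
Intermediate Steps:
o(l) = 12 + l (o(l) = l + 12 = 12 + l)
((-210/(-141) + 37/(6 + 6)) + o(y))² = ((-210/(-141) + 37/(6 + 6)) + (12 - 6))² = ((-210*(-1/141) + 37/12) + 6)² = ((70/47 + 37*(1/12)) + 6)² = ((70/47 + 37/12) + 6)² = (2579/564 + 6)² = (5963/564)² = 35557369/318096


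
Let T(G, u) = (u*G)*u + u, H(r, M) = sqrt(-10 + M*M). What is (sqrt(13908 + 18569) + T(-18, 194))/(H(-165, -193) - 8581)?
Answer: (677254 - sqrt(32477))/(8581 - sqrt(37239)) ≈ 80.719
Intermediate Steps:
H(r, M) = sqrt(-10 + M**2)
T(G, u) = u + G*u**2 (T(G, u) = (G*u)*u + u = G*u**2 + u = u + G*u**2)
(sqrt(13908 + 18569) + T(-18, 194))/(H(-165, -193) - 8581) = (sqrt(13908 + 18569) + 194*(1 - 18*194))/(sqrt(-10 + (-193)**2) - 8581) = (sqrt(32477) + 194*(1 - 3492))/(sqrt(-10 + 37249) - 8581) = (sqrt(32477) + 194*(-3491))/(sqrt(37239) - 8581) = (sqrt(32477) - 677254)/(-8581 + sqrt(37239)) = (-677254 + sqrt(32477))/(-8581 + sqrt(37239))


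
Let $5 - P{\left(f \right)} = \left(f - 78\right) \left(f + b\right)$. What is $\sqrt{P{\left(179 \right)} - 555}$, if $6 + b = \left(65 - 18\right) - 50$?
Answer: $2 i \sqrt{4430} \approx 133.12 i$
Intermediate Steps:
$b = -9$ ($b = -6 + \left(\left(65 - 18\right) - 50\right) = -6 + \left(47 - 50\right) = -6 - 3 = -9$)
$P{\left(f \right)} = 5 - \left(-78 + f\right) \left(-9 + f\right)$ ($P{\left(f \right)} = 5 - \left(f - 78\right) \left(f - 9\right) = 5 - \left(-78 + f\right) \left(-9 + f\right)$)
$\sqrt{P{\left(179 \right)} - 555} = \sqrt{\left(-697 - 179^{2} + 87 \cdot 179\right) - 555} = \sqrt{\left(-697 - 32041 + 15573\right) - 555} = \sqrt{-17165 - 555} = \sqrt{-17720} = 2 i \sqrt{4430}$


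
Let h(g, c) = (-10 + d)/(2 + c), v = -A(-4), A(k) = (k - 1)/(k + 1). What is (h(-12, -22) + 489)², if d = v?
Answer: 34515625/144 ≈ 2.3969e+5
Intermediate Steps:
A(k) = (-1 + k)/(1 + k)
v = -5/3 (v = -(-1 - 4)/(1 - 4) = -(-5)/(-3) = -(-1)*(-5)/3 = -1*5/3 = -5/3 ≈ -1.6667)
d = -5/3 ≈ -1.6667
h(g, c) = -35/(3*(2 + c)) (h(g, c) = (-10 - 5/3)/(2 + c) = -35/(3*(2 + c)))
(h(-12, -22) + 489)² = (-35/(6 + 3*(-22)) + 489)² = (-35/(6 - 66) + 489)² = (-35/(-60) + 489)² = (-35*(-1/60) + 489)² = (7/12 + 489)² = (5875/12)² = 34515625/144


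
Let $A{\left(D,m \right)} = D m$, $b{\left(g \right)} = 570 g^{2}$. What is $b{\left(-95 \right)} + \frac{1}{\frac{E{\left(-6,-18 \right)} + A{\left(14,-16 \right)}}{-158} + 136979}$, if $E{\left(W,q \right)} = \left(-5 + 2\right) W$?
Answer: $\frac{55668213297079}{10821444} \approx 5.1442 \cdot 10^{6}$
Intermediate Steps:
$E{\left(W,q \right)} = - 3 W$
$b{\left(-95 \right)} + \frac{1}{\frac{E{\left(-6,-18 \right)} + A{\left(14,-16 \right)}}{-158} + 136979} = 570 \left(-95\right)^{2} + \frac{1}{\frac{\left(-3\right) \left(-6\right) + 14 \left(-16\right)}{-158} + 136979} = 570 \cdot 9025 + \frac{1}{- \frac{18 - 224}{158} + 136979} = 5144250 + \frac{1}{\left(- \frac{1}{158}\right) \left(-206\right) + 136979} = 5144250 + \frac{1}{\frac{103}{79} + 136979} = 5144250 + \frac{1}{\frac{10821444}{79}} = 5144250 + \frac{79}{10821444} = \frac{55668213297079}{10821444}$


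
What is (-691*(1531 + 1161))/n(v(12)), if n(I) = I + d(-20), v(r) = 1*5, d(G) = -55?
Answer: 930086/25 ≈ 37203.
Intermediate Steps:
v(r) = 5
n(I) = -55 + I (n(I) = I - 55 = -55 + I)
(-691*(1531 + 1161))/n(v(12)) = (-691*(1531 + 1161))/(-55 + 5) = -691*2692/(-50) = -1860172*(-1/50) = 930086/25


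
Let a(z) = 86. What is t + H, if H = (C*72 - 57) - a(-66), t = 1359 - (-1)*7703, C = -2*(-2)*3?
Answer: 9783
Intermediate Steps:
C = 12 (C = 4*3 = 12)
t = 9062 (t = 1359 - 1*(-7703) = 1359 + 7703 = 9062)
H = 721 (H = (12*72 - 57) - 1*86 = (864 - 57) - 86 = 807 - 86 = 721)
t + H = 9062 + 721 = 9783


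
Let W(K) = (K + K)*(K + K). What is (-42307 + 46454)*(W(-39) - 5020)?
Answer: 4412408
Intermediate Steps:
W(K) = 4*K² (W(K) = (2*K)*(2*K) = 4*K²)
(-42307 + 46454)*(W(-39) - 5020) = (-42307 + 46454)*(4*(-39)² - 5020) = 4147*(4*1521 - 5020) = 4147*(6084 - 5020) = 4147*1064 = 4412408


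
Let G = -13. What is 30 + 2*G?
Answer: 4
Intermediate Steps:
30 + 2*G = 30 + 2*(-13) = 30 - 26 = 4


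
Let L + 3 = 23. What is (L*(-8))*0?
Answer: 0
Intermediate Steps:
L = 20 (L = -3 + 23 = 20)
(L*(-8))*0 = (20*(-8))*0 = -160*0 = 0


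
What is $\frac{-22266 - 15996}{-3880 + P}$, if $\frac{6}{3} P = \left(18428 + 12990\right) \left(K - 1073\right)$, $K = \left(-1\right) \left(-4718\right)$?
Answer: $- \frac{38262}{57255425} \approx -0.00066827$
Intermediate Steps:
$K = 4718$
$P = 57259305$ ($P = \frac{\left(18428 + 12990\right) \left(4718 - 1073\right)}{2} = \frac{31418 \cdot 3645}{2} = \frac{1}{2} \cdot 114518610 = 57259305$)
$\frac{-22266 - 15996}{-3880 + P} = \frac{-22266 - 15996}{-3880 + 57259305} = - \frac{38262}{57255425}$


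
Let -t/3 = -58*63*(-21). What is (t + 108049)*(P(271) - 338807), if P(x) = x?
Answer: 41353188008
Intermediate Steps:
t = -230202 (t = -3*(-58*63)*(-21) = -(-10962)*(-21) = -3*76734 = -230202)
(t + 108049)*(P(271) - 338807) = (-230202 + 108049)*(271 - 338807) = -122153*(-338536) = 41353188008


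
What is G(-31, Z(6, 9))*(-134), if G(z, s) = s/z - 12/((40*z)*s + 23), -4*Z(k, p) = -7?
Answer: 907247/133114 ≈ 6.8156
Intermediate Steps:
Z(k, p) = 7/4 (Z(k, p) = -¼*(-7) = 7/4)
G(z, s) = -12/(23 + 40*s*z) + s/z (G(z, s) = s/z - 12/(40*s*z + 23) = s/z - 12/(23 + 40*s*z) = -12/(23 + 40*s*z) + s/z)
G(-31, Z(6, 9))*(-134) = ((-12*(-31) + 23*(7/4) + 40*(-31)*(7/4)²)/((-31)*(23 + 40*(7/4)*(-31))))*(-134) = -(372 + 161/4 + 40*(-31)*(49/16))/(31*(23 - 2170))*(-134) = -1/31*(372 + 161/4 - 7595/2)/(-2147)*(-134) = -1/31*(-1/2147)*(-13541/4)*(-134) = -13541/266228*(-134) = 907247/133114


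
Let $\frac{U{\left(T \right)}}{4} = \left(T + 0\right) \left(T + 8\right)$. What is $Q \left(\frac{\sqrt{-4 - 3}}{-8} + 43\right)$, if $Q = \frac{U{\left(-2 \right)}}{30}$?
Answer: $- \frac{344}{5} + \frac{i \sqrt{7}}{5} \approx -68.8 + 0.52915 i$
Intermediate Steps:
$U{\left(T \right)} = 4 T \left(8 + T\right)$ ($U{\left(T \right)} = 4 \left(T + 0\right) \left(T + 8\right) = 4 T \left(8 + T\right)$)
$Q = - \frac{8}{5}$ ($Q = \frac{4 \left(-2\right) \left(8 - 2\right)}{30} = 4 \left(-2\right) 6 \cdot \frac{1}{30} = \left(-48\right) \frac{1}{30} = - \frac{8}{5} \approx -1.6$)
$Q \left(\frac{\sqrt{-4 - 3}}{-8} + 43\right) = - \frac{8 \left(\frac{\sqrt{-4 - 3}}{-8} + 43\right)}{5} = - \frac{8 \left(\sqrt{-7} \left(- \frac{1}{8}\right) + 43\right)}{5} = - \frac{8 \left(i \sqrt{7} \left(- \frac{1}{8}\right) + 43\right)}{5} = - \frac{8 \left(- \frac{i \sqrt{7}}{8} + 43\right)}{5} = - \frac{8 \left(43 - \frac{i \sqrt{7}}{8}\right)}{5} = - \frac{344}{5} + \frac{i \sqrt{7}}{5}$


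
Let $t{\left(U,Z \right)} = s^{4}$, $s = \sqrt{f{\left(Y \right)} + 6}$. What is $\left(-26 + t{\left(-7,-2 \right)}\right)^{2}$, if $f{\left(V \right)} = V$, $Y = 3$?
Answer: $3025$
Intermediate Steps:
$s = 3$ ($s = \sqrt{3 + 6} = \sqrt{9} = 3$)
$t{\left(U,Z \right)} = 81$ ($t{\left(U,Z \right)} = 3^{4} = 81$)
$\left(-26 + t{\left(-7,-2 \right)}\right)^{2} = \left(-26 + 81\right)^{2} = 55^{2} = 3025$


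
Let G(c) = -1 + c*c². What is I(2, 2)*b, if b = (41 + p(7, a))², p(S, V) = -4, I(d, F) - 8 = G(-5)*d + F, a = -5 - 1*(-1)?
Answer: -331298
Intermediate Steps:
G(c) = -1 + c³
a = -4 (a = -5 + 1 = -4)
I(d, F) = 8 + F - 126*d (I(d, F) = 8 + ((-1 + (-5)³)*d + F) = 8 + ((-1 - 125)*d + F) = 8 + (-126*d + F) = 8 + (F - 126*d) = 8 + F - 126*d)
b = 1369 (b = (41 - 4)² = 37² = 1369)
I(2, 2)*b = (8 + 2 - 126*2)*1369 = (8 + 2 - 252)*1369 = -242*1369 = -331298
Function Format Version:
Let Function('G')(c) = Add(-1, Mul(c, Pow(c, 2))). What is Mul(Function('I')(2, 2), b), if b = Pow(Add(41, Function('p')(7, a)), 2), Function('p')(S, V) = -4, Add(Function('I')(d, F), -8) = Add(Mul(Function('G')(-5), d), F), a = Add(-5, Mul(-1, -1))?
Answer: -331298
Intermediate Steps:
Function('G')(c) = Add(-1, Pow(c, 3))
a = -4 (a = Add(-5, 1) = -4)
Function('I')(d, F) = Add(8, F, Mul(-126, d)) (Function('I')(d, F) = Add(8, Add(Mul(Add(-1, Pow(-5, 3)), d), F)) = Add(8, Add(Mul(Add(-1, -125), d), F)) = Add(8, Add(Mul(-126, d), F)) = Add(8, Add(F, Mul(-126, d))) = Add(8, F, Mul(-126, d)))
b = 1369 (b = Pow(Add(41, -4), 2) = Pow(37, 2) = 1369)
Mul(Function('I')(2, 2), b) = Mul(Add(8, 2, Mul(-126, 2)), 1369) = Mul(Add(8, 2, -252), 1369) = Mul(-242, 1369) = -331298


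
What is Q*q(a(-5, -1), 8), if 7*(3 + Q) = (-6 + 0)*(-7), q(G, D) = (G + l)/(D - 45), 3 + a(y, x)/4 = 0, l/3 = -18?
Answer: 198/37 ≈ 5.3513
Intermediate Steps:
l = -54 (l = 3*(-18) = -54)
a(y, x) = -12 (a(y, x) = -12 + 4*0 = -12 + 0 = -12)
q(G, D) = (-54 + G)/(-45 + D) (q(G, D) = (G - 54)/(D - 45) = (-54 + G)/(-45 + D))
Q = 3 (Q = -3 + ((-6 + 0)*(-7))/7 = -3 + (-6*(-7))/7 = -3 + (1/7)*42 = -3 + 6 = 3)
Q*q(a(-5, -1), 8) = 3*((-54 - 12)/(-45 + 8)) = 3*(-66/(-37)) = 3*(-1/37*(-66)) = 3*(66/37) = 198/37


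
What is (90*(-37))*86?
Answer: -286380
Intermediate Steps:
(90*(-37))*86 = -3330*86 = -286380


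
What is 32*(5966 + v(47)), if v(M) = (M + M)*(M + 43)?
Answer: 461632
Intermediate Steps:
v(M) = 2*M*(43 + M) (v(M) = (2*M)*(43 + M) = 2*M*(43 + M))
32*(5966 + v(47)) = 32*(5966 + 2*47*(43 + 47)) = 32*(5966 + 2*47*90) = 32*(5966 + 8460) = 32*14426 = 461632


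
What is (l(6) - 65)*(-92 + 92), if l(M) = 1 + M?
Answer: 0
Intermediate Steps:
(l(6) - 65)*(-92 + 92) = ((1 + 6) - 65)*(-92 + 92) = (7 - 65)*0 = -58*0 = 0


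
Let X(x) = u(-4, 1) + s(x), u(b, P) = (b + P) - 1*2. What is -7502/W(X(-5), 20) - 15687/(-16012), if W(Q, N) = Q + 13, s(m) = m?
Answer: -120074963/48036 ≈ -2499.7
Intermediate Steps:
u(b, P) = -2 + P + b (u(b, P) = (P + b) - 2 = -2 + P + b)
X(x) = -5 + x (X(x) = (-2 + 1 - 4) + x = -5 + x)
W(Q, N) = 13 + Q
-7502/W(X(-5), 20) - 15687/(-16012) = -7502/(13 + (-5 - 5)) - 15687/(-16012) = -7502/(13 - 10) - 15687*(-1/16012) = -7502/3 + 15687/16012 = -120074963/48036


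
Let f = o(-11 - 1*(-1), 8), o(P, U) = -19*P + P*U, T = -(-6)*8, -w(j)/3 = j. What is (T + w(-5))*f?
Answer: 6930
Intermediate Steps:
w(j) = -3*j
T = 48 (T = -6*(-8) = 48)
f = 110 (f = (-11 - 1*(-1))*(-19 + 8) = (-11 + 1)*(-11) = -10*(-11) = 110)
(T + w(-5))*f = (48 - 3*(-5))*110 = (48 + 15)*110 = 63*110 = 6930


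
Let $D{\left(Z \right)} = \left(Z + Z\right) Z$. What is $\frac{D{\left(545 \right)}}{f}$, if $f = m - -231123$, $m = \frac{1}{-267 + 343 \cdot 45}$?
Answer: $\frac{1802110080}{701134733} \approx 2.5703$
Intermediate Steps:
$m = \frac{1}{15168}$ ($m = \frac{1}{-267 + 15435} = \frac{1}{15168} \approx 6.5928 \cdot 10^{-5}$)
$D{\left(Z \right)} = 2 Z^{2}$ ($D{\left(Z \right)} = 2 Z Z = 2 Z^{2}$)
$f = \frac{3505673665}{15168}$ ($f = \frac{1}{15168} - -231123 = \frac{1}{15168} + 231123 = \frac{3505673665}{15168} \approx 2.3112 \cdot 10^{5}$)
$\frac{D{\left(545 \right)}}{f} = \frac{2 \cdot 545^{2}}{\frac{3505673665}{15168}} = 2 \cdot 297025 \cdot \frac{15168}{3505673665} = 594050 \cdot \frac{15168}{3505673665} = \frac{1802110080}{701134733}$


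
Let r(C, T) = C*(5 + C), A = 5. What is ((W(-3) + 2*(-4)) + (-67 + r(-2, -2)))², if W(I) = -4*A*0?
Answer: 6561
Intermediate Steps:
W(I) = 0 (W(I) = -4*5*0 = -20*0 = 0)
((W(-3) + 2*(-4)) + (-67 + r(-2, -2)))² = ((0 + 2*(-4)) + (-67 - 2*(5 - 2)))² = ((0 - 8) + (-67 - 2*3))² = (-8 + (-67 - 6))² = (-8 - 73)² = (-81)² = 6561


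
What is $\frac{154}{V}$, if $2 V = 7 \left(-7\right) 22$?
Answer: $- \frac{2}{7} \approx -0.28571$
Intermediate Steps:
$V = -539$ ($V = \frac{7 \left(-7\right) 22}{2} = \frac{\left(-49\right) 22}{2} = \frac{1}{2} \left(-1078\right) = -539$)
$\frac{154}{V} = \frac{154}{-539} = 154 \left(- \frac{1}{539}\right) = - \frac{2}{7}$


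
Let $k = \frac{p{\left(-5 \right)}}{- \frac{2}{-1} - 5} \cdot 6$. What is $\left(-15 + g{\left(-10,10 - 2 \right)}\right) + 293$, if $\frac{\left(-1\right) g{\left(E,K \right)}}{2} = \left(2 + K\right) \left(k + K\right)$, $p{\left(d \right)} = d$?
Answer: $-82$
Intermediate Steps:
$k = 10$ ($k = \frac{1}{- \frac{2}{-1} - 5} \left(-5\right) 6 = \frac{1}{\left(-2\right) \left(-1\right) - 5} \left(-5\right) 6 = \frac{1}{2 - 5} \left(-5\right) 6 = \frac{1}{-3} \left(-5\right) 6 = \left(- \frac{1}{3}\right) \left(-5\right) 6 = \frac{5}{3} \cdot 6 = 10$)
$g{\left(E,K \right)} = - 2 \left(2 + K\right) \left(10 + K\right)$
$\left(-15 + g{\left(-10,10 - 2 \right)}\right) + 293 = \left(-15 - \left(40 + 2 \left(10 - 2\right)^{2} + 24 \left(10 - 2\right)\right)\right) + 293 = \left(-15 - \left(232 + 128\right)\right) + 293 = \left(-15 - 360\right) + 293 = -375 + 293 = -82$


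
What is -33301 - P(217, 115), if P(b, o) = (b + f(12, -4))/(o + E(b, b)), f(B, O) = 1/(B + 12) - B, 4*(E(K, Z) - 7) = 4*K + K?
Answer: -314299759/9438 ≈ -33302.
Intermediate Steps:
E(K, Z) = 7 + 5*K/4 (E(K, Z) = 7 + (4*K + K)/4 = 7 + (5*K)/4 = 7 + 5*K/4)
f(B, O) = 1/(12 + B) - B
P(b, o) = (-287/24 + b)/(7 + o + 5*b/4) (P(b, o) = (b + (1 - 1*12² - 12*12)/(12 + 12))/(o + (7 + 5*b/4)) = (b + (1 - 1*144 - 144)/24)/(7 + o + 5*b/4) = (b + (1 - 144 - 144)/24)/(7 + o + 5*b/4) = (b + (1/24)*(-287))/(7 + o + 5*b/4) = (b - 287/24)/(7 + o + 5*b/4) = (-287/24 + b)/(7 + o + 5*b/4))
-33301 - P(217, 115) = -33301 - (-287 + 24*217)/(6*(28 + 4*115 + 5*217)) = -33301 - (-287 + 5208)/(6*(28 + 460 + 1085)) = -33301 - 4921/(6*1573) = -33301 - 1*4921/9438 = -33301 - 4921/9438 = -314299759/9438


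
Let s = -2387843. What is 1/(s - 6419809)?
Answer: -1/8807652 ≈ -1.1354e-7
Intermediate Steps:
1/(s - 6419809) = 1/(-2387843 - 6419809) = 1/(-8807652) = -1/8807652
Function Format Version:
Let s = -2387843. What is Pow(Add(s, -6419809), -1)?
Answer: Rational(-1, 8807652) ≈ -1.1354e-7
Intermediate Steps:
Pow(Add(s, -6419809), -1) = Pow(Add(-2387843, -6419809), -1) = Pow(-8807652, -1) = Rational(-1, 8807652)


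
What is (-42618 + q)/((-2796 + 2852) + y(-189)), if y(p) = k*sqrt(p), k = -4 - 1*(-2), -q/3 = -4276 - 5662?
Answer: -25608/139 - 19206*I*sqrt(21)/973 ≈ -184.23 - 90.455*I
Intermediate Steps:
q = 29814 (q = -3*(-4276 - 5662) = -3*(-9938) = 29814)
k = -2 (k = -4 + 2 = -2)
y(p) = -2*sqrt(p)
(-42618 + q)/((-2796 + 2852) + y(-189)) = (-42618 + 29814)/((-2796 + 2852) - 6*I*sqrt(21)) = -12804/(56 - 6*I*sqrt(21))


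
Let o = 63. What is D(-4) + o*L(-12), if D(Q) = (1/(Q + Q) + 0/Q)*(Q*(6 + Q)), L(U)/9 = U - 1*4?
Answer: -9071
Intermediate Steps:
L(U) = -36 + 9*U (L(U) = 9*(U - 1*4) = 9*(U - 4) = 9*(-4 + U) = -36 + 9*U)
D(Q) = 3 + Q/2 (D(Q) = (1/(2*Q) + 0)*(Q*(6 + Q)) = (1/(2*Q))*(Q*(6 + Q)) = 3 + Q/2)
D(-4) + o*L(-12) = (3 + (½)*(-4)) + 63*(-36 + 9*(-12)) = (3 - 2) + 63*(-36 - 108) = 1 + 63*(-144) = 1 - 9072 = -9071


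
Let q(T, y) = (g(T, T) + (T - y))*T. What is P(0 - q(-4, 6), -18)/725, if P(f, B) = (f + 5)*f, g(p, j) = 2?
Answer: 864/725 ≈ 1.1917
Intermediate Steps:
q(T, y) = T*(2 + T - y) (q(T, y) = (2 + (T - y))*T = (2 + T - y)*T = T*(2 + T - y))
P(f, B) = f*(5 + f) (P(f, B) = (5 + f)*f = f*(5 + f))
P(0 - q(-4, 6), -18)/725 = ((0 - (-4)*(2 - 4 - 1*6))*(5 + (0 - (-4)*(2 - 4 - 1*6))))/725 = ((0 - (-4)*(2 - 4 - 6))*(5 + (0 - (-4)*(2 - 4 - 6))))*(1/725) = ((0 - (-4)*(-8))*(5 + (0 - (-4)*(-8))))*(1/725) = ((0 - 1*32)*(5 + (0 - 1*32)))*(1/725) = ((0 - 32)*(5 + (0 - 32)))*(1/725) = -32*(5 - 32)*(1/725) = -32*(-27)*(1/725) = 864*(1/725) = 864/725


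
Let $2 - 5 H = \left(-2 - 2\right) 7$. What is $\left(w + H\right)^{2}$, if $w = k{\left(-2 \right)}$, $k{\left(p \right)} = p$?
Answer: $16$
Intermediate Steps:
$H = 6$ ($H = \frac{2}{5} - \frac{\left(-2 - 2\right) 7}{5} = \frac{2}{5} - \frac{\left(-4\right) 7}{5} = \frac{2}{5} - - \frac{28}{5} = \frac{2}{5} + \frac{28}{5} = 6$)
$w = -2$
$\left(w + H\right)^{2} = \left(-2 + 6\right)^{2} = 4^{2} = 16$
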